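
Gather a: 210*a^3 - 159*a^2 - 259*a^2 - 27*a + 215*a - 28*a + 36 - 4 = 210*a^3 - 418*a^2 + 160*a + 32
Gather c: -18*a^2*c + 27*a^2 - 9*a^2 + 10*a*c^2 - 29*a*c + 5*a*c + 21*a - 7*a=18*a^2 + 10*a*c^2 + 14*a + c*(-18*a^2 - 24*a)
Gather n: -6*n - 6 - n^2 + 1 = -n^2 - 6*n - 5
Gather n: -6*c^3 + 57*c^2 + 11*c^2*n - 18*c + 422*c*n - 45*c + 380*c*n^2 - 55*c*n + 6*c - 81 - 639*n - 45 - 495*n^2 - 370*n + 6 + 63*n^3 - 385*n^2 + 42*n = -6*c^3 + 57*c^2 - 57*c + 63*n^3 + n^2*(380*c - 880) + n*(11*c^2 + 367*c - 967) - 120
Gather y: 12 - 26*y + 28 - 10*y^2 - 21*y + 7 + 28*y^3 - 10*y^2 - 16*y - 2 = 28*y^3 - 20*y^2 - 63*y + 45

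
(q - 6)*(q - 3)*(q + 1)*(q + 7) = q^4 - q^3 - 47*q^2 + 81*q + 126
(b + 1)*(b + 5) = b^2 + 6*b + 5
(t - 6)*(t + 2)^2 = t^3 - 2*t^2 - 20*t - 24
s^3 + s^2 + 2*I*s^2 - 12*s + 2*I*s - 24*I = (s - 3)*(s + 4)*(s + 2*I)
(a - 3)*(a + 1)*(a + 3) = a^3 + a^2 - 9*a - 9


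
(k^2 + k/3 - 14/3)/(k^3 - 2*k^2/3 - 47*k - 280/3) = (k - 2)/(k^2 - 3*k - 40)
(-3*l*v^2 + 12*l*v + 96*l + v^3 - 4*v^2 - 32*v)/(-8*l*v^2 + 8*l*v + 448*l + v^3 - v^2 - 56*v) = (-3*l*v - 12*l + v^2 + 4*v)/(-8*l*v - 56*l + v^2 + 7*v)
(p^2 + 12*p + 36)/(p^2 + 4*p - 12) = (p + 6)/(p - 2)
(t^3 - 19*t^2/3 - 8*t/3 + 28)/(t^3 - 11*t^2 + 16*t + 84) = (t - 7/3)/(t - 7)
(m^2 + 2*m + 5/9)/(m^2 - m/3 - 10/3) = (m + 1/3)/(m - 2)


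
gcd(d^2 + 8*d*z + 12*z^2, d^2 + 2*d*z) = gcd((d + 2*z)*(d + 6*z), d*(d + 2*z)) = d + 2*z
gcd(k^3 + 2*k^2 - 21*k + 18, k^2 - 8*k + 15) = k - 3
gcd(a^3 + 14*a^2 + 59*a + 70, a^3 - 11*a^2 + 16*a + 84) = a + 2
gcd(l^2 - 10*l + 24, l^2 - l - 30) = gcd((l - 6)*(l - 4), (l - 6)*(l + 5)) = l - 6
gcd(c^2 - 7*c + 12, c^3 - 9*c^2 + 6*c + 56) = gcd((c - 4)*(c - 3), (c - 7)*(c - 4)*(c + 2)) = c - 4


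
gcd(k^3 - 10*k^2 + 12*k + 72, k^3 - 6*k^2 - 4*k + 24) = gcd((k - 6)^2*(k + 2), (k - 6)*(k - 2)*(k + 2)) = k^2 - 4*k - 12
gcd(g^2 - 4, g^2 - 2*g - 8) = g + 2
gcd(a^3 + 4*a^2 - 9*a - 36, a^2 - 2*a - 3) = a - 3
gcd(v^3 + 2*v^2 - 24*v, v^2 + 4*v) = v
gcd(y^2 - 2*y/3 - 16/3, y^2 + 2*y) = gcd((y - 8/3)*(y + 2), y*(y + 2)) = y + 2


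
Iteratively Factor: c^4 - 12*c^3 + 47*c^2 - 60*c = (c)*(c^3 - 12*c^2 + 47*c - 60) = c*(c - 5)*(c^2 - 7*c + 12) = c*(c - 5)*(c - 4)*(c - 3)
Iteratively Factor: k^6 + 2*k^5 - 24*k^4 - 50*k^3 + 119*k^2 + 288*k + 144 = (k + 3)*(k^5 - k^4 - 21*k^3 + 13*k^2 + 80*k + 48) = (k - 3)*(k + 3)*(k^4 + 2*k^3 - 15*k^2 - 32*k - 16) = (k - 3)*(k + 1)*(k + 3)*(k^3 + k^2 - 16*k - 16) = (k - 4)*(k - 3)*(k + 1)*(k + 3)*(k^2 + 5*k + 4) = (k - 4)*(k - 3)*(k + 1)^2*(k + 3)*(k + 4)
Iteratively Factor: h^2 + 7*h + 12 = (h + 3)*(h + 4)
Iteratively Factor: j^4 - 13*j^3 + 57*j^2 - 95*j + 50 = (j - 5)*(j^3 - 8*j^2 + 17*j - 10) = (j - 5)^2*(j^2 - 3*j + 2) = (j - 5)^2*(j - 2)*(j - 1)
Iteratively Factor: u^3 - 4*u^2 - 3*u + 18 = (u - 3)*(u^2 - u - 6) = (u - 3)^2*(u + 2)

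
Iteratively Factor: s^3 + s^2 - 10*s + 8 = (s + 4)*(s^2 - 3*s + 2) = (s - 2)*(s + 4)*(s - 1)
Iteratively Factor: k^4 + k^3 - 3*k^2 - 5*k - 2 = (k - 2)*(k^3 + 3*k^2 + 3*k + 1) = (k - 2)*(k + 1)*(k^2 + 2*k + 1) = (k - 2)*(k + 1)^2*(k + 1)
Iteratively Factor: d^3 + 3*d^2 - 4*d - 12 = (d + 2)*(d^2 + d - 6) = (d - 2)*(d + 2)*(d + 3)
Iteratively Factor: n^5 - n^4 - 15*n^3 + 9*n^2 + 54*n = (n + 3)*(n^4 - 4*n^3 - 3*n^2 + 18*n) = (n - 3)*(n + 3)*(n^3 - n^2 - 6*n) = (n - 3)*(n + 2)*(n + 3)*(n^2 - 3*n) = n*(n - 3)*(n + 2)*(n + 3)*(n - 3)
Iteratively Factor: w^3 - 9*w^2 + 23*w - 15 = (w - 1)*(w^2 - 8*w + 15) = (w - 5)*(w - 1)*(w - 3)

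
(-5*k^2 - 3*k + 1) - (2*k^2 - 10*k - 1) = -7*k^2 + 7*k + 2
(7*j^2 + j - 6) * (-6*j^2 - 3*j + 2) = -42*j^4 - 27*j^3 + 47*j^2 + 20*j - 12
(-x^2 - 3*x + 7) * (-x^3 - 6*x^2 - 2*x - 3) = x^5 + 9*x^4 + 13*x^3 - 33*x^2 - 5*x - 21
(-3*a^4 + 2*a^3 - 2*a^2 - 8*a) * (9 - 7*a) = 21*a^5 - 41*a^4 + 32*a^3 + 38*a^2 - 72*a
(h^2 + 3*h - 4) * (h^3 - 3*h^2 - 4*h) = h^5 - 17*h^3 + 16*h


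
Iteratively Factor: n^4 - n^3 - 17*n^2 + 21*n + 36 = (n + 4)*(n^3 - 5*n^2 + 3*n + 9) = (n + 1)*(n + 4)*(n^2 - 6*n + 9) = (n - 3)*(n + 1)*(n + 4)*(n - 3)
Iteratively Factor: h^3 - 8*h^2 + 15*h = (h - 3)*(h^2 - 5*h) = h*(h - 3)*(h - 5)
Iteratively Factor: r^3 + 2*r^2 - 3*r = (r)*(r^2 + 2*r - 3) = r*(r + 3)*(r - 1)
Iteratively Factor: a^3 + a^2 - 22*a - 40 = (a - 5)*(a^2 + 6*a + 8) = (a - 5)*(a + 2)*(a + 4)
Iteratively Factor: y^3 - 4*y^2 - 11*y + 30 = (y - 5)*(y^2 + y - 6) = (y - 5)*(y + 3)*(y - 2)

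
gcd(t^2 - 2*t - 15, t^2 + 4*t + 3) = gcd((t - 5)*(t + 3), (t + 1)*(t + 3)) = t + 3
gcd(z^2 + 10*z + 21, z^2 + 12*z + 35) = z + 7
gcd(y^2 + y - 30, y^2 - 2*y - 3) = 1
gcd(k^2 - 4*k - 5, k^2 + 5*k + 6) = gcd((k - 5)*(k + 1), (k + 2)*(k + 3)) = 1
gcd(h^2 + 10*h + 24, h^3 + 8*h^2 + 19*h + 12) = h + 4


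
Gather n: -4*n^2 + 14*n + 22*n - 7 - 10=-4*n^2 + 36*n - 17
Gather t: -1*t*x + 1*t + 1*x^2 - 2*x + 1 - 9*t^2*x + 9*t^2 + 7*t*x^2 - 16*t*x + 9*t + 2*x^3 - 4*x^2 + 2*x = t^2*(9 - 9*x) + t*(7*x^2 - 17*x + 10) + 2*x^3 - 3*x^2 + 1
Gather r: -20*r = -20*r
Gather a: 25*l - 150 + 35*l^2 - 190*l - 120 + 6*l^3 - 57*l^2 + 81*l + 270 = 6*l^3 - 22*l^2 - 84*l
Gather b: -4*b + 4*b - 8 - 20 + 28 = 0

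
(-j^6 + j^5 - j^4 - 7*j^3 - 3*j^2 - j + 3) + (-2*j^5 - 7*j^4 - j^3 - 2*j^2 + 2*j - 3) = -j^6 - j^5 - 8*j^4 - 8*j^3 - 5*j^2 + j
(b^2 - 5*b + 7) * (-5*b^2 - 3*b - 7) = -5*b^4 + 22*b^3 - 27*b^2 + 14*b - 49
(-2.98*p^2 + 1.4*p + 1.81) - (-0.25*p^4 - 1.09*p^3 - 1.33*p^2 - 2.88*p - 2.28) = 0.25*p^4 + 1.09*p^3 - 1.65*p^2 + 4.28*p + 4.09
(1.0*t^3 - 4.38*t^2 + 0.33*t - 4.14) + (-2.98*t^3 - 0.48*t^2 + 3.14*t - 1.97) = -1.98*t^3 - 4.86*t^2 + 3.47*t - 6.11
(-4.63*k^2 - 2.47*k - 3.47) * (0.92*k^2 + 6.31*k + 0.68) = -4.2596*k^4 - 31.4877*k^3 - 21.9265*k^2 - 23.5753*k - 2.3596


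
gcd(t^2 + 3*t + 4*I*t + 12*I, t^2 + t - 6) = t + 3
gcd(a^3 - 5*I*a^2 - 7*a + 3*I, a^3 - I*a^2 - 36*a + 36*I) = a - I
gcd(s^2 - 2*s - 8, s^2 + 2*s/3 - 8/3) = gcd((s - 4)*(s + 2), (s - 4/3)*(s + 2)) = s + 2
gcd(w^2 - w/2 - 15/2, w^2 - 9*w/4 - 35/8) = 1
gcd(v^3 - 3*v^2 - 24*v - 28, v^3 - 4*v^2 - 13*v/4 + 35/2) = v + 2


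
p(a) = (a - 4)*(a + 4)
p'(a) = 2*a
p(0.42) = -15.82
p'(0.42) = 0.84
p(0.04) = -16.00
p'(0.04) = 0.08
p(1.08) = -14.83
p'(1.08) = 2.16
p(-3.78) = -1.71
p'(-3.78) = -7.56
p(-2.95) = -7.30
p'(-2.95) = -5.90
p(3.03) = -6.82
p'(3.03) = 6.06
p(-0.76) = -15.42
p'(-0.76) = -1.52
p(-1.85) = -12.58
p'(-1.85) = -3.70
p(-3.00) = -7.00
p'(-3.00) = -6.00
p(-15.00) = 209.00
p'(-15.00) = -30.00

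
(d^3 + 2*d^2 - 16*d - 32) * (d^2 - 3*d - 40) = d^5 - d^4 - 62*d^3 - 64*d^2 + 736*d + 1280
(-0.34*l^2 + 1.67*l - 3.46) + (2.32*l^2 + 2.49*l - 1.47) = 1.98*l^2 + 4.16*l - 4.93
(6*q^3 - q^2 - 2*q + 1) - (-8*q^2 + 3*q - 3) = 6*q^3 + 7*q^2 - 5*q + 4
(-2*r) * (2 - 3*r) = 6*r^2 - 4*r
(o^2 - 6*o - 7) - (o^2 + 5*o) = -11*o - 7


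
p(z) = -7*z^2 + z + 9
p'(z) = 1 - 14*z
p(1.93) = -15.14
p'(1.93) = -26.02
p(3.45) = -70.87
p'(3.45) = -47.30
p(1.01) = 2.87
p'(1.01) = -13.14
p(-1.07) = -0.08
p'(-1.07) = 15.98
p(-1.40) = -6.12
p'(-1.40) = 20.60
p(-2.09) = -23.67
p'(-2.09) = 30.26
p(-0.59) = 5.97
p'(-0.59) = 9.26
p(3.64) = -80.11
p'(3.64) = -49.96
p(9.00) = -549.00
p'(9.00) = -125.00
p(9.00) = -549.00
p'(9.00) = -125.00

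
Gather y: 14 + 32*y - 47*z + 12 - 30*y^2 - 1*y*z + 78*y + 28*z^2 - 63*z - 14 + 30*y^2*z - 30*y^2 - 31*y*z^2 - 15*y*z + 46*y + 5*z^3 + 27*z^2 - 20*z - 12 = y^2*(30*z - 60) + y*(-31*z^2 - 16*z + 156) + 5*z^3 + 55*z^2 - 130*z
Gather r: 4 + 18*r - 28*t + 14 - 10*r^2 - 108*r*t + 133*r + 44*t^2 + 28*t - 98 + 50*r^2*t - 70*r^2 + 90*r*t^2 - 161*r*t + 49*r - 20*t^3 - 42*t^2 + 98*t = r^2*(50*t - 80) + r*(90*t^2 - 269*t + 200) - 20*t^3 + 2*t^2 + 98*t - 80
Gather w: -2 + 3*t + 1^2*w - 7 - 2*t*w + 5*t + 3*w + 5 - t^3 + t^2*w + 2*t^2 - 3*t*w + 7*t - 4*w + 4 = -t^3 + 2*t^2 + 15*t + w*(t^2 - 5*t)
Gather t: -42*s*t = -42*s*t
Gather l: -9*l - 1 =-9*l - 1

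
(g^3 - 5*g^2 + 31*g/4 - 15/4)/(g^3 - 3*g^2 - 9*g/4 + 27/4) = (2*g^2 - 7*g + 5)/(2*g^2 - 3*g - 9)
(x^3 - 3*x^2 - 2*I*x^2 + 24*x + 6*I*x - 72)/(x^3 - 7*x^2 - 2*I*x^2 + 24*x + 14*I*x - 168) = (x - 3)/(x - 7)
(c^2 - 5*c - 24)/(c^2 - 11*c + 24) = (c + 3)/(c - 3)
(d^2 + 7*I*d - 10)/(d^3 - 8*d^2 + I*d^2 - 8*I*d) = (d^2 + 7*I*d - 10)/(d*(d^2 + d*(-8 + I) - 8*I))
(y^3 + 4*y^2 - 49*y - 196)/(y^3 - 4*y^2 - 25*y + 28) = (y + 7)/(y - 1)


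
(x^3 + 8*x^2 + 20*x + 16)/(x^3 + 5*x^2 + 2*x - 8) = (x + 2)/(x - 1)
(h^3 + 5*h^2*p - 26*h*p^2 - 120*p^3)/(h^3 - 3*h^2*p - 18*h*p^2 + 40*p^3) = (-h - 6*p)/(-h + 2*p)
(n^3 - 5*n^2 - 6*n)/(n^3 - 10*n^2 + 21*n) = (n^2 - 5*n - 6)/(n^2 - 10*n + 21)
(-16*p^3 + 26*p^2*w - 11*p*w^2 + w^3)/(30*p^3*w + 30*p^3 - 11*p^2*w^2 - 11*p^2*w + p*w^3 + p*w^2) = (-16*p^3 + 26*p^2*w - 11*p*w^2 + w^3)/(p*(30*p^2*w + 30*p^2 - 11*p*w^2 - 11*p*w + w^3 + w^2))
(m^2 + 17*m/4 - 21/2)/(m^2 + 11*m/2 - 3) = (4*m - 7)/(2*(2*m - 1))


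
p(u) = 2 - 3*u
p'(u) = -3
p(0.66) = 0.02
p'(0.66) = -3.00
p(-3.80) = 13.40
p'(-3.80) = -3.00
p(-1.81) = 7.43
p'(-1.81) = -3.00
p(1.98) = -3.94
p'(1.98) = -3.00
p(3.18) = -7.54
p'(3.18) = -3.00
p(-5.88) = 19.64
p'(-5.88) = -3.00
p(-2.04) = 8.12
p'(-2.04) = -3.00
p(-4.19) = 14.57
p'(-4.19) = -3.00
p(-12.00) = 38.00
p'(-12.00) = -3.00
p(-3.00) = 11.00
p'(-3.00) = -3.00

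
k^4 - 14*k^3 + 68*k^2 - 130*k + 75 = (k - 5)^2*(k - 3)*(k - 1)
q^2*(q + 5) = q^3 + 5*q^2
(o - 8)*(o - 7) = o^2 - 15*o + 56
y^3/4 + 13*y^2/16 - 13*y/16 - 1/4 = (y/4 + 1)*(y - 1)*(y + 1/4)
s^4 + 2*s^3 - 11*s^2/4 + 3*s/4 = s*(s - 1/2)^2*(s + 3)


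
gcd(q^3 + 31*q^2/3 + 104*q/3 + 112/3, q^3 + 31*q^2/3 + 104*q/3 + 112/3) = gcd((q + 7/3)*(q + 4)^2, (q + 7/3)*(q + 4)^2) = q^3 + 31*q^2/3 + 104*q/3 + 112/3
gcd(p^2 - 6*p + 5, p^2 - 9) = 1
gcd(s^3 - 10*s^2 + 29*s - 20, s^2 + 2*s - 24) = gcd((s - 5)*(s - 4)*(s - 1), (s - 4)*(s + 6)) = s - 4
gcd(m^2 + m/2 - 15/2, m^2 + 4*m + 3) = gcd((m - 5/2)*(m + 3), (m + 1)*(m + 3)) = m + 3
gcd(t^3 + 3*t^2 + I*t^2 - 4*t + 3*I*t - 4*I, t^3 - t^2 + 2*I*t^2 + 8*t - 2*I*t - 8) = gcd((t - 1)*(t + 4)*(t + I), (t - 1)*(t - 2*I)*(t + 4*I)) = t - 1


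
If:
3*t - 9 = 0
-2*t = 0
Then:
No Solution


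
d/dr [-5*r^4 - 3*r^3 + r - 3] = -20*r^3 - 9*r^2 + 1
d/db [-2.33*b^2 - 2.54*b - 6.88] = -4.66*b - 2.54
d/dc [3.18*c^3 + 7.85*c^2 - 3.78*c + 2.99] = 9.54*c^2 + 15.7*c - 3.78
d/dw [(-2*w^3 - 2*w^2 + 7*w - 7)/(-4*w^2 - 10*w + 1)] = (8*w^4 + 40*w^3 + 42*w^2 - 60*w - 63)/(16*w^4 + 80*w^3 + 92*w^2 - 20*w + 1)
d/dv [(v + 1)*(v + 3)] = 2*v + 4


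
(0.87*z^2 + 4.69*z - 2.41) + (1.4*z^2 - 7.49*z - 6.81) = 2.27*z^2 - 2.8*z - 9.22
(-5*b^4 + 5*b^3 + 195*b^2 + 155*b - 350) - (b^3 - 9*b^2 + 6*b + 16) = -5*b^4 + 4*b^3 + 204*b^2 + 149*b - 366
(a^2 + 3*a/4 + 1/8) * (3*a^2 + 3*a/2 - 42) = 3*a^4 + 15*a^3/4 - 81*a^2/2 - 501*a/16 - 21/4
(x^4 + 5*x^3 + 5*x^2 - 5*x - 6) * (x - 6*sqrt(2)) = x^5 - 6*sqrt(2)*x^4 + 5*x^4 - 30*sqrt(2)*x^3 + 5*x^3 - 30*sqrt(2)*x^2 - 5*x^2 - 6*x + 30*sqrt(2)*x + 36*sqrt(2)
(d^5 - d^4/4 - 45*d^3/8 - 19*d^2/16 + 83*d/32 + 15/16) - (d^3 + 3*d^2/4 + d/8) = d^5 - d^4/4 - 53*d^3/8 - 31*d^2/16 + 79*d/32 + 15/16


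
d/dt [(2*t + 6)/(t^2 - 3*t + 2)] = 2*(-t^2 - 6*t + 11)/(t^4 - 6*t^3 + 13*t^2 - 12*t + 4)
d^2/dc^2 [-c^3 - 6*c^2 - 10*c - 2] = -6*c - 12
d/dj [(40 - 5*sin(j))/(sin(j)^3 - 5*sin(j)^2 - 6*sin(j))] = 5*(2*sin(j)^3 - 29*sin(j)^2 + 80*sin(j) + 48)*cos(j)/((sin(j) - 6)^2*(sin(j) + 1)^2*sin(j)^2)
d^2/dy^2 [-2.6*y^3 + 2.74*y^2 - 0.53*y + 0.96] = 5.48 - 15.6*y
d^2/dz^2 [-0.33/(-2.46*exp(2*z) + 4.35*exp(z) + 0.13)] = ((1.4355 - 3.2472*exp(z))*(-2.46*exp(2*z) + 4.35*exp(z) + 0.13) - 0.33*(4.92*exp(z) - 4.35)*(9.84*exp(z) - 8.7)*exp(z))*exp(z)/(-2.46*exp(2*z) + 4.35*exp(z) + 0.13)^3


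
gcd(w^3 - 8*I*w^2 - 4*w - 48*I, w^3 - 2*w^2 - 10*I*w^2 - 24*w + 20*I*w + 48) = w^2 - 10*I*w - 24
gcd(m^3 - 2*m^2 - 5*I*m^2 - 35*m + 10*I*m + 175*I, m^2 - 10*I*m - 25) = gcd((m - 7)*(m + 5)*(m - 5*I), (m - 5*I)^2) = m - 5*I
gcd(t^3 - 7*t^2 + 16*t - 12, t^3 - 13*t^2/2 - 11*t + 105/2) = 1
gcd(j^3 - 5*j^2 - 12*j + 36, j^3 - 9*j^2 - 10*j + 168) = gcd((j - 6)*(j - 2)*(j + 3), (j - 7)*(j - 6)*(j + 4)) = j - 6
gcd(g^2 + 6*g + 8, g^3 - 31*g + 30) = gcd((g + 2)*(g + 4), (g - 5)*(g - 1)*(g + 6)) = 1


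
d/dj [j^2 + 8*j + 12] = 2*j + 8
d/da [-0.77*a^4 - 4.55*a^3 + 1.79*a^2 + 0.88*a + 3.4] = -3.08*a^3 - 13.65*a^2 + 3.58*a + 0.88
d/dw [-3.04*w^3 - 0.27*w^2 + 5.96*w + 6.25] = -9.12*w^2 - 0.54*w + 5.96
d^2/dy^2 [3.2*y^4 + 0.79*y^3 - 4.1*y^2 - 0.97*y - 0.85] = 38.4*y^2 + 4.74*y - 8.2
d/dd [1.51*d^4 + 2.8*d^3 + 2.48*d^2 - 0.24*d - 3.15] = 6.04*d^3 + 8.4*d^2 + 4.96*d - 0.24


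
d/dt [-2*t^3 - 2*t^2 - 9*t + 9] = -6*t^2 - 4*t - 9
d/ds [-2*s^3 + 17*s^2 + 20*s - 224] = -6*s^2 + 34*s + 20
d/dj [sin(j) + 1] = cos(j)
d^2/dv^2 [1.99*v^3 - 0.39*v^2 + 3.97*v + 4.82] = 11.94*v - 0.78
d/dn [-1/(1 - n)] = -1/(n - 1)^2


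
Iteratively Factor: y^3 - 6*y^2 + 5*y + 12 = (y - 3)*(y^2 - 3*y - 4) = (y - 4)*(y - 3)*(y + 1)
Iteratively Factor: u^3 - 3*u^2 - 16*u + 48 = (u - 4)*(u^2 + u - 12) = (u - 4)*(u + 4)*(u - 3)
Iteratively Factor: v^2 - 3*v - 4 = (v + 1)*(v - 4)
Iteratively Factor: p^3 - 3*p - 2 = (p - 2)*(p^2 + 2*p + 1) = (p - 2)*(p + 1)*(p + 1)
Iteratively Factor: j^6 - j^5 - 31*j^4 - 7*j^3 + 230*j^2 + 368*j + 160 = (j - 5)*(j^5 + 4*j^4 - 11*j^3 - 62*j^2 - 80*j - 32) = (j - 5)*(j + 4)*(j^4 - 11*j^2 - 18*j - 8) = (j - 5)*(j + 1)*(j + 4)*(j^3 - j^2 - 10*j - 8) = (j - 5)*(j + 1)^2*(j + 4)*(j^2 - 2*j - 8) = (j - 5)*(j + 1)^2*(j + 2)*(j + 4)*(j - 4)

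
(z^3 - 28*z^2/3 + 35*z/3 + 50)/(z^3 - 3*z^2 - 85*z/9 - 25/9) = 3*(z - 6)/(3*z + 1)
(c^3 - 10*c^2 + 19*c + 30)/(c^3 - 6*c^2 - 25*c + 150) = (c + 1)/(c + 5)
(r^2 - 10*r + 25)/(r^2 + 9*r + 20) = (r^2 - 10*r + 25)/(r^2 + 9*r + 20)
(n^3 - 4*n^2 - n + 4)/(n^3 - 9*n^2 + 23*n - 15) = (n^2 - 3*n - 4)/(n^2 - 8*n + 15)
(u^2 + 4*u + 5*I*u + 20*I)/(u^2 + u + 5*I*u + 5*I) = (u + 4)/(u + 1)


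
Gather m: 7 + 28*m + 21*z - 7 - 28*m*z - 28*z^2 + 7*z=m*(28 - 28*z) - 28*z^2 + 28*z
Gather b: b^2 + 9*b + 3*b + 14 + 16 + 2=b^2 + 12*b + 32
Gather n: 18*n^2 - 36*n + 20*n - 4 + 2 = 18*n^2 - 16*n - 2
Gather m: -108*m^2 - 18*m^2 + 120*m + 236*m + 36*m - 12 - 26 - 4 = -126*m^2 + 392*m - 42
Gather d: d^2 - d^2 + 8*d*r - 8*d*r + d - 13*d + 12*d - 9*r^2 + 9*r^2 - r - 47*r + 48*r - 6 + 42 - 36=0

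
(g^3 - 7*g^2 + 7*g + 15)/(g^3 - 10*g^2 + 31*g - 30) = (g + 1)/(g - 2)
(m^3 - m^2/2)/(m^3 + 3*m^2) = (m - 1/2)/(m + 3)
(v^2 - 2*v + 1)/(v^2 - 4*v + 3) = (v - 1)/(v - 3)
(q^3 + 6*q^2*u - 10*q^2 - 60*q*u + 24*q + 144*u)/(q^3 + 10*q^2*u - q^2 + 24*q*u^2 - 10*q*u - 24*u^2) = (q^2 - 10*q + 24)/(q^2 + 4*q*u - q - 4*u)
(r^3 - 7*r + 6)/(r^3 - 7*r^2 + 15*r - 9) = (r^2 + r - 6)/(r^2 - 6*r + 9)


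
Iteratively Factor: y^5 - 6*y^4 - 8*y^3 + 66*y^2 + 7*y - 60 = (y - 1)*(y^4 - 5*y^3 - 13*y^2 + 53*y + 60) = (y - 1)*(y + 3)*(y^3 - 8*y^2 + 11*y + 20) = (y - 4)*(y - 1)*(y + 3)*(y^2 - 4*y - 5) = (y - 4)*(y - 1)*(y + 1)*(y + 3)*(y - 5)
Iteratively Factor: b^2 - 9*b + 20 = (b - 5)*(b - 4)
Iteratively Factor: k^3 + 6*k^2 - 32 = (k + 4)*(k^2 + 2*k - 8) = (k + 4)^2*(k - 2)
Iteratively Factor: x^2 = (x)*(x)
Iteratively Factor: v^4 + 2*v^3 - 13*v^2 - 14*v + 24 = (v + 4)*(v^3 - 2*v^2 - 5*v + 6) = (v - 1)*(v + 4)*(v^2 - v - 6) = (v - 1)*(v + 2)*(v + 4)*(v - 3)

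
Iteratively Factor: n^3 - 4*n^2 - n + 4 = (n - 4)*(n^2 - 1) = (n - 4)*(n + 1)*(n - 1)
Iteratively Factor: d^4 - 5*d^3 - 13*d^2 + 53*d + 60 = (d - 4)*(d^3 - d^2 - 17*d - 15) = (d - 4)*(d + 1)*(d^2 - 2*d - 15) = (d - 4)*(d + 1)*(d + 3)*(d - 5)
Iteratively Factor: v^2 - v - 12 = (v - 4)*(v + 3)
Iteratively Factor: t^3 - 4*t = (t - 2)*(t^2 + 2*t) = (t - 2)*(t + 2)*(t)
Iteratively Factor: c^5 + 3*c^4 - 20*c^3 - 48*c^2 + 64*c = (c)*(c^4 + 3*c^3 - 20*c^2 - 48*c + 64) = c*(c - 1)*(c^3 + 4*c^2 - 16*c - 64) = c*(c - 4)*(c - 1)*(c^2 + 8*c + 16) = c*(c - 4)*(c - 1)*(c + 4)*(c + 4)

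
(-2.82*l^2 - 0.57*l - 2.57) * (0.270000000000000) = -0.7614*l^2 - 0.1539*l - 0.6939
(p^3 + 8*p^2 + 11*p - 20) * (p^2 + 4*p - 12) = p^5 + 12*p^4 + 31*p^3 - 72*p^2 - 212*p + 240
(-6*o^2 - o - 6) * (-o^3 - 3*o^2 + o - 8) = 6*o^5 + 19*o^4 + 3*o^3 + 65*o^2 + 2*o + 48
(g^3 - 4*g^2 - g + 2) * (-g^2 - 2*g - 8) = -g^5 + 2*g^4 + g^3 + 32*g^2 + 4*g - 16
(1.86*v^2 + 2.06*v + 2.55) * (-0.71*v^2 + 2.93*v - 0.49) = -1.3206*v^4 + 3.9872*v^3 + 3.3139*v^2 + 6.4621*v - 1.2495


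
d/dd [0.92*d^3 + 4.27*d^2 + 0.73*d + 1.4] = 2.76*d^2 + 8.54*d + 0.73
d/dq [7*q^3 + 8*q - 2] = 21*q^2 + 8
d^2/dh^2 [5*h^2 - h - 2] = 10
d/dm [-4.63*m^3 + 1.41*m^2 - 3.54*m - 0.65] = -13.89*m^2 + 2.82*m - 3.54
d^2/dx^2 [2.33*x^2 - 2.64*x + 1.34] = 4.66000000000000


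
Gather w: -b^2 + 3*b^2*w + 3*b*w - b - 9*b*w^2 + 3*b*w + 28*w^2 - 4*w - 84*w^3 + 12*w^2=-b^2 - b - 84*w^3 + w^2*(40 - 9*b) + w*(3*b^2 + 6*b - 4)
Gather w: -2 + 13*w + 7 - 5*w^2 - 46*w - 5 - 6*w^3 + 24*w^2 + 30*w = -6*w^3 + 19*w^2 - 3*w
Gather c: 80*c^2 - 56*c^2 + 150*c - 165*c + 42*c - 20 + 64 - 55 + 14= 24*c^2 + 27*c + 3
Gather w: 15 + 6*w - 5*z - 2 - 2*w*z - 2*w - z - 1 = w*(4 - 2*z) - 6*z + 12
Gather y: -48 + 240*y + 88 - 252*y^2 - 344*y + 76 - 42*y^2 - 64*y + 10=-294*y^2 - 168*y + 126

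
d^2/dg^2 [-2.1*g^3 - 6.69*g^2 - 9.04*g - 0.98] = -12.6*g - 13.38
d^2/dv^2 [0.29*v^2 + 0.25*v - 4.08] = 0.580000000000000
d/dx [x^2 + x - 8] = 2*x + 1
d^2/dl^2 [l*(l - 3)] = 2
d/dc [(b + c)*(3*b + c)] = 4*b + 2*c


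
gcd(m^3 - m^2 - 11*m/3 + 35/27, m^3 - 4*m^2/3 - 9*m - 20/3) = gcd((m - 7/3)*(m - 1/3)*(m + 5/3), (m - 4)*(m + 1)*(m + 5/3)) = m + 5/3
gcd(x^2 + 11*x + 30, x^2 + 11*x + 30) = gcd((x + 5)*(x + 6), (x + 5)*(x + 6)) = x^2 + 11*x + 30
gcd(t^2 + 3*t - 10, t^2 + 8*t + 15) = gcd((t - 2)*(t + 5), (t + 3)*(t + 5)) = t + 5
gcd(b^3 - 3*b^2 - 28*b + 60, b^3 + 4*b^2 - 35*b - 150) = b^2 - b - 30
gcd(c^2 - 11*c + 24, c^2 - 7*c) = 1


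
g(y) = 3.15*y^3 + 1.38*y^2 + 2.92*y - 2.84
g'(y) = 9.45*y^2 + 2.76*y + 2.92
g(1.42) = 13.11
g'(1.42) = 25.89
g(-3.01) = -85.03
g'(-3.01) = 80.23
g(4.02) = 235.84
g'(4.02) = 166.73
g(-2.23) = -37.42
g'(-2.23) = 43.76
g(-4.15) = -216.33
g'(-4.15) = 154.22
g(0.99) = 4.46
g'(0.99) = 14.91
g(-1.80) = -22.00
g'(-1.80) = 28.57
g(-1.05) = -8.03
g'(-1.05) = 10.44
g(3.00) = 103.39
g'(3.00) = 96.25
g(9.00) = 2431.57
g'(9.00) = 793.21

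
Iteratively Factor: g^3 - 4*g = (g - 2)*(g^2 + 2*g) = (g - 2)*(g + 2)*(g)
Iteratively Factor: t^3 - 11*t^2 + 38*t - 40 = (t - 5)*(t^2 - 6*t + 8) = (t - 5)*(t - 4)*(t - 2)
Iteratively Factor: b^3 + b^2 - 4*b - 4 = (b + 1)*(b^2 - 4) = (b + 1)*(b + 2)*(b - 2)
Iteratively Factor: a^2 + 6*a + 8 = (a + 2)*(a + 4)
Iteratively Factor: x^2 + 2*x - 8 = (x + 4)*(x - 2)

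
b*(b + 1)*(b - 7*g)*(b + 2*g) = b^4 - 5*b^3*g + b^3 - 14*b^2*g^2 - 5*b^2*g - 14*b*g^2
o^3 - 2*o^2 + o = o*(o - 1)^2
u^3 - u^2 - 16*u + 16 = (u - 4)*(u - 1)*(u + 4)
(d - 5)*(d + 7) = d^2 + 2*d - 35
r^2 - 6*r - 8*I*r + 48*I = (r - 6)*(r - 8*I)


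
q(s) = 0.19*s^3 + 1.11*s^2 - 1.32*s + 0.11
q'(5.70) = 29.85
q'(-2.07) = -3.47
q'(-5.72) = 4.63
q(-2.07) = 5.91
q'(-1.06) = -3.03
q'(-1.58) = -3.40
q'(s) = 0.57*s^2 + 2.22*s - 1.32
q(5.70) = 63.84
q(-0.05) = 0.18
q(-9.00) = -36.61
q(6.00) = 73.19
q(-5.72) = 8.42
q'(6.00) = 32.52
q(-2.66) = 7.90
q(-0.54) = 1.12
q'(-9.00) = 24.87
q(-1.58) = 4.22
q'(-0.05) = -1.43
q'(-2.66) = -3.19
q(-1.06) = 2.53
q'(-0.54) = -2.35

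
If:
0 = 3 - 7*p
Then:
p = 3/7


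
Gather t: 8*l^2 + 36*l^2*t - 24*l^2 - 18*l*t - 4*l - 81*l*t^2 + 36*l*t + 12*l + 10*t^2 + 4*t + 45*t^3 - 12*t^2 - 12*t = -16*l^2 + 8*l + 45*t^3 + t^2*(-81*l - 2) + t*(36*l^2 + 18*l - 8)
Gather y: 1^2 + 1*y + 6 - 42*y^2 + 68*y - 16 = -42*y^2 + 69*y - 9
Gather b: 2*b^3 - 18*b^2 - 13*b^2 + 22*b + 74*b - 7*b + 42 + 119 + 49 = 2*b^3 - 31*b^2 + 89*b + 210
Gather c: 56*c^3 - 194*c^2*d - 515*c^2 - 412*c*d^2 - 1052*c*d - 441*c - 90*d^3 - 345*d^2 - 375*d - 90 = 56*c^3 + c^2*(-194*d - 515) + c*(-412*d^2 - 1052*d - 441) - 90*d^3 - 345*d^2 - 375*d - 90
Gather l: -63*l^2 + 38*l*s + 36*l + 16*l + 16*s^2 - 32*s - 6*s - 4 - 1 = -63*l^2 + l*(38*s + 52) + 16*s^2 - 38*s - 5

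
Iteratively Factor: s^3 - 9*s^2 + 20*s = (s - 4)*(s^2 - 5*s) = s*(s - 4)*(s - 5)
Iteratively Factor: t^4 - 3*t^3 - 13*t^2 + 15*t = (t - 1)*(t^3 - 2*t^2 - 15*t) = t*(t - 1)*(t^2 - 2*t - 15) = t*(t - 1)*(t + 3)*(t - 5)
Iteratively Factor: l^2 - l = (l)*(l - 1)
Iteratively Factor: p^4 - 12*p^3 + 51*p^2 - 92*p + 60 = (p - 3)*(p^3 - 9*p^2 + 24*p - 20) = (p - 5)*(p - 3)*(p^2 - 4*p + 4) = (p - 5)*(p - 3)*(p - 2)*(p - 2)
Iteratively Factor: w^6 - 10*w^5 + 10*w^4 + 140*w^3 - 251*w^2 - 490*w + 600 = (w - 4)*(w^5 - 6*w^4 - 14*w^3 + 84*w^2 + 85*w - 150) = (w - 4)*(w - 1)*(w^4 - 5*w^3 - 19*w^2 + 65*w + 150) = (w - 5)*(w - 4)*(w - 1)*(w^3 - 19*w - 30) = (w - 5)*(w - 4)*(w - 1)*(w + 2)*(w^2 - 2*w - 15) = (w - 5)^2*(w - 4)*(w - 1)*(w + 2)*(w + 3)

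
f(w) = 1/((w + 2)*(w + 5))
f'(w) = -1/((w + 2)*(w + 5)^2) - 1/((w + 2)^2*(w + 5)) = (-2*w - 7)/(w^4 + 14*w^3 + 69*w^2 + 140*w + 100)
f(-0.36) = 0.13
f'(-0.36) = -0.11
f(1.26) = 0.05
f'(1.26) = -0.02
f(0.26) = 0.08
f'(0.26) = -0.05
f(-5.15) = 2.12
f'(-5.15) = 14.78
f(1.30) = 0.05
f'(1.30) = -0.02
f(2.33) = 0.03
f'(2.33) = -0.01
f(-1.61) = 0.76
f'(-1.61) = -2.16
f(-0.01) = 0.10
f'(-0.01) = -0.07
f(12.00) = 0.00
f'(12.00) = 0.00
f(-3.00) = -0.50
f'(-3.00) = -0.25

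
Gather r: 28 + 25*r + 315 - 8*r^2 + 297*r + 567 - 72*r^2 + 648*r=-80*r^2 + 970*r + 910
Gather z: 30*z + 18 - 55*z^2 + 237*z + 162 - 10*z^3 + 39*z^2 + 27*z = -10*z^3 - 16*z^2 + 294*z + 180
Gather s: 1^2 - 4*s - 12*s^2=-12*s^2 - 4*s + 1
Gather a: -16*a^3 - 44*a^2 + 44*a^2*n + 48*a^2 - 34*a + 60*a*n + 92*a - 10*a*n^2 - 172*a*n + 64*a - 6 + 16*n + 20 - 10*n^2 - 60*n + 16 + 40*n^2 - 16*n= -16*a^3 + a^2*(44*n + 4) + a*(-10*n^2 - 112*n + 122) + 30*n^2 - 60*n + 30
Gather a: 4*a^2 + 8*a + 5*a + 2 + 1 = 4*a^2 + 13*a + 3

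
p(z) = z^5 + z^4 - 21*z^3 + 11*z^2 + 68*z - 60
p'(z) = 5*z^4 + 4*z^3 - 63*z^2 + 22*z + 68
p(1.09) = 2.94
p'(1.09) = 29.37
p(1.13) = 4.06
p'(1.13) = 26.34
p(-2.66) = 149.09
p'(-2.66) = -261.25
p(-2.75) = 172.84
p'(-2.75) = -266.17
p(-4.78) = 186.47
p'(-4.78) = 696.78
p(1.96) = 1.10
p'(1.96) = -26.99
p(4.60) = 948.88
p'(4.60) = 1464.19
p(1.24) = 6.49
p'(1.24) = 17.86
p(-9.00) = -36960.00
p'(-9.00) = 24656.00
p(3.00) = 0.00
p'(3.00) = 80.00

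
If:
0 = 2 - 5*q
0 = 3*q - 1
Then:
No Solution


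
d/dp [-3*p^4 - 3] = -12*p^3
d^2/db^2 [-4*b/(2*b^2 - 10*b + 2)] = 4*(-b*(2*b - 5)^2 + (3*b - 5)*(b^2 - 5*b + 1))/(b^2 - 5*b + 1)^3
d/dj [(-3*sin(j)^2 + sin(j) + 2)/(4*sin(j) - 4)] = -3*cos(j)/4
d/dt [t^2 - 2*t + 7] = 2*t - 2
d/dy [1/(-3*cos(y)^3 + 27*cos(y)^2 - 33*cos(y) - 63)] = (-3*cos(y)^2 + 18*cos(y) - 11)*sin(y)/(3*(cos(y)^3 - 9*cos(y)^2 + 11*cos(y) + 21)^2)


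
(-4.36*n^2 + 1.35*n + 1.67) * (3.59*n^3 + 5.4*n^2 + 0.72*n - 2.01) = -15.6524*n^5 - 18.6975*n^4 + 10.1461*n^3 + 18.7536*n^2 - 1.5111*n - 3.3567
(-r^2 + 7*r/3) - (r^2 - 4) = -2*r^2 + 7*r/3 + 4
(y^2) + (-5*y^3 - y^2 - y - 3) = -5*y^3 - y - 3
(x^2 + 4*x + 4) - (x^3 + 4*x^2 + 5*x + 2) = -x^3 - 3*x^2 - x + 2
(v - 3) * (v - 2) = v^2 - 5*v + 6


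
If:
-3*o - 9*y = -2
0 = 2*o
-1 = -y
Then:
No Solution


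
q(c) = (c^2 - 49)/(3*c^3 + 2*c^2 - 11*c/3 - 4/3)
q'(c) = 2*c/(3*c^3 + 2*c^2 - 11*c/3 - 4/3) + (c^2 - 49)*(-9*c^2 - 4*c + 11/3)/(3*c^3 + 2*c^2 - 11*c/3 - 4/3)^2 = 3*(-9*c^4 + 1312*c^2 + 580*c - 539)/(81*c^6 + 108*c^5 - 162*c^4 - 204*c^3 + 73*c^2 + 88*c + 16)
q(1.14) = -31.17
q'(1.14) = 257.86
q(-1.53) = 26.12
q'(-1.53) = 166.68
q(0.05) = 32.42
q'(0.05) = -73.95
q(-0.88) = -34.50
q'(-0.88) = -6.62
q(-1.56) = 21.81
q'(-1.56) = 123.96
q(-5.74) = 0.03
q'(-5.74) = 0.04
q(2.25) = -1.27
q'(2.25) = 1.99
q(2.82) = -0.57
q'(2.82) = 0.71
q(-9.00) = -0.02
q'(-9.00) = 0.00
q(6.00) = -0.02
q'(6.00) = 0.03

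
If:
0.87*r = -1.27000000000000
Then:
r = -1.46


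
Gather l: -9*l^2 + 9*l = -9*l^2 + 9*l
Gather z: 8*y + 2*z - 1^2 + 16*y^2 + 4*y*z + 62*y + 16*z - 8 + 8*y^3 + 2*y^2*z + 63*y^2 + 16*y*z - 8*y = 8*y^3 + 79*y^2 + 62*y + z*(2*y^2 + 20*y + 18) - 9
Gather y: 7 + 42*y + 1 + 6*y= 48*y + 8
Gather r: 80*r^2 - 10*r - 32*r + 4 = 80*r^2 - 42*r + 4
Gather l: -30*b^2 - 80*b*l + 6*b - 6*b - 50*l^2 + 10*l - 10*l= -30*b^2 - 80*b*l - 50*l^2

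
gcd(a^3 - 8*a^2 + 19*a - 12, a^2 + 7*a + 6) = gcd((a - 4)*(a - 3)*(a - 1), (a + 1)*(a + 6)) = 1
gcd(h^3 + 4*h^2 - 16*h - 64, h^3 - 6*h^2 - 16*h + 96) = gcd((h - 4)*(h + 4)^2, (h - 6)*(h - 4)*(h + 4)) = h^2 - 16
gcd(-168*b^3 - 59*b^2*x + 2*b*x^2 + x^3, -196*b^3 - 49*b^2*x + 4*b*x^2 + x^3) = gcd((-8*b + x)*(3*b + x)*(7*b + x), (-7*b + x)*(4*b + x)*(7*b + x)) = 7*b + x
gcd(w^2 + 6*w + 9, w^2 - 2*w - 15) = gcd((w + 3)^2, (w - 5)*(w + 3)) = w + 3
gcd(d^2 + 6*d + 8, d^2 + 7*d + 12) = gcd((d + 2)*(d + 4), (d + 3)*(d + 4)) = d + 4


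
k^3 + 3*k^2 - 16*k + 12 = (k - 2)*(k - 1)*(k + 6)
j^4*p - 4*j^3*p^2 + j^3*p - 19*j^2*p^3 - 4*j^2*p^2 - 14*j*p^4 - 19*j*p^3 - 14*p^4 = (j - 7*p)*(j + p)*(j + 2*p)*(j*p + p)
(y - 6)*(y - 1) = y^2 - 7*y + 6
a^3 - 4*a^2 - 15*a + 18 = (a - 6)*(a - 1)*(a + 3)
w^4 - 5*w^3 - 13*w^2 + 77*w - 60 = (w - 5)*(w - 3)*(w - 1)*(w + 4)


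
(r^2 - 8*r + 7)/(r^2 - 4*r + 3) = (r - 7)/(r - 3)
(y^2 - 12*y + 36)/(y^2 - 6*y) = (y - 6)/y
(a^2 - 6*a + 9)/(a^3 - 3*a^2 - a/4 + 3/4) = 4*(a - 3)/(4*a^2 - 1)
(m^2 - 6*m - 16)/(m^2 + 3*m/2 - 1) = 2*(m - 8)/(2*m - 1)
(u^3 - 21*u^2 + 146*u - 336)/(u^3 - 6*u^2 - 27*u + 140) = (u^2 - 14*u + 48)/(u^2 + u - 20)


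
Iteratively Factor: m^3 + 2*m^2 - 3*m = (m - 1)*(m^2 + 3*m) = m*(m - 1)*(m + 3)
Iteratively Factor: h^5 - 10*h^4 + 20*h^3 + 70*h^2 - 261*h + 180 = (h - 1)*(h^4 - 9*h^3 + 11*h^2 + 81*h - 180) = (h - 5)*(h - 1)*(h^3 - 4*h^2 - 9*h + 36) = (h - 5)*(h - 3)*(h - 1)*(h^2 - h - 12) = (h - 5)*(h - 3)*(h - 1)*(h + 3)*(h - 4)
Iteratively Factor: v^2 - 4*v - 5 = (v - 5)*(v + 1)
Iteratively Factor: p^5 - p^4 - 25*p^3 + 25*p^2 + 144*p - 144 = (p - 3)*(p^4 + 2*p^3 - 19*p^2 - 32*p + 48) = (p - 3)*(p - 1)*(p^3 + 3*p^2 - 16*p - 48) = (p - 3)*(p - 1)*(p + 3)*(p^2 - 16) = (p - 4)*(p - 3)*(p - 1)*(p + 3)*(p + 4)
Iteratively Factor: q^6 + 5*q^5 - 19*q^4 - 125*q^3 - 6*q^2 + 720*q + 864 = (q - 4)*(q^5 + 9*q^4 + 17*q^3 - 57*q^2 - 234*q - 216) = (q - 4)*(q + 2)*(q^4 + 7*q^3 + 3*q^2 - 63*q - 108) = (q - 4)*(q - 3)*(q + 2)*(q^3 + 10*q^2 + 33*q + 36) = (q - 4)*(q - 3)*(q + 2)*(q + 3)*(q^2 + 7*q + 12) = (q - 4)*(q - 3)*(q + 2)*(q + 3)^2*(q + 4)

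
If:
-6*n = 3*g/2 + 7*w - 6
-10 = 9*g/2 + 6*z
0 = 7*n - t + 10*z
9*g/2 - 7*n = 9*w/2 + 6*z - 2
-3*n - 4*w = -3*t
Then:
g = -92/2037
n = 1662/679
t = 1642/2037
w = -836/679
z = -3326/2037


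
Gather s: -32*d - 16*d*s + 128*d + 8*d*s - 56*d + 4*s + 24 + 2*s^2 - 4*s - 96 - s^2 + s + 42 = 40*d + s^2 + s*(1 - 8*d) - 30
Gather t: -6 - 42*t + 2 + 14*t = -28*t - 4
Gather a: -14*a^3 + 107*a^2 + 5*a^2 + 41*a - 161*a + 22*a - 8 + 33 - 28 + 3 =-14*a^3 + 112*a^2 - 98*a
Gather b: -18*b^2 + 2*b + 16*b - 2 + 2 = -18*b^2 + 18*b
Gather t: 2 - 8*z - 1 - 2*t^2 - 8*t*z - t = -2*t^2 + t*(-8*z - 1) - 8*z + 1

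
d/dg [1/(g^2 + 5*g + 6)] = (-2*g - 5)/(g^2 + 5*g + 6)^2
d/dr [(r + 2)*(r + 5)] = 2*r + 7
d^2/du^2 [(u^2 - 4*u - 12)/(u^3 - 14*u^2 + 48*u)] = 2*(u^3 + 6*u^2 - 48*u + 128)/(u^3*(u^3 - 24*u^2 + 192*u - 512))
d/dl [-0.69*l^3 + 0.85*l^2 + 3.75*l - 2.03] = -2.07*l^2 + 1.7*l + 3.75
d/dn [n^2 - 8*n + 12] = 2*n - 8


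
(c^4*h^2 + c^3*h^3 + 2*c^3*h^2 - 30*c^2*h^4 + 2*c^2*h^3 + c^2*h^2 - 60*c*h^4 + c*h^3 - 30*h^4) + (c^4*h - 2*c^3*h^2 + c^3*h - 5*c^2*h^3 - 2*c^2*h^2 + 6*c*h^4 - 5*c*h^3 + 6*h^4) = c^4*h^2 + c^4*h + c^3*h^3 + c^3*h - 30*c^2*h^4 - 3*c^2*h^3 - c^2*h^2 - 54*c*h^4 - 4*c*h^3 - 24*h^4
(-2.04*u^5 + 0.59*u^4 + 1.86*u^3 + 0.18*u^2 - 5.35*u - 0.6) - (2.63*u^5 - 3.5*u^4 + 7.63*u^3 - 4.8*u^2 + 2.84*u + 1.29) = -4.67*u^5 + 4.09*u^4 - 5.77*u^3 + 4.98*u^2 - 8.19*u - 1.89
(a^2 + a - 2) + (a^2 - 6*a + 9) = 2*a^2 - 5*a + 7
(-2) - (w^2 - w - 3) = -w^2 + w + 1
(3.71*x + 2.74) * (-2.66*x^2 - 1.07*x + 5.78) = -9.8686*x^3 - 11.2581*x^2 + 18.512*x + 15.8372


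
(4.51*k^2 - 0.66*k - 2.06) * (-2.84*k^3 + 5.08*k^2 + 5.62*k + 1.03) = -12.8084*k^5 + 24.7852*k^4 + 27.8438*k^3 - 9.5287*k^2 - 12.257*k - 2.1218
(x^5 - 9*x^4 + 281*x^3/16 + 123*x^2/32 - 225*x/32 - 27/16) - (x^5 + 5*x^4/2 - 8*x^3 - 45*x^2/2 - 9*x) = -23*x^4/2 + 409*x^3/16 + 843*x^2/32 + 63*x/32 - 27/16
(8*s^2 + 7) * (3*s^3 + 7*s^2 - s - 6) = 24*s^5 + 56*s^4 + 13*s^3 + s^2 - 7*s - 42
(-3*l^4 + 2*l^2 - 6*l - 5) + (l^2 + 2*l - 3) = -3*l^4 + 3*l^2 - 4*l - 8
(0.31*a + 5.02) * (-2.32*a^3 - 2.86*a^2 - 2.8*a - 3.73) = -0.7192*a^4 - 12.533*a^3 - 15.2252*a^2 - 15.2123*a - 18.7246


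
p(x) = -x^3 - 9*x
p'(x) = -3*x^2 - 9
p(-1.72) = 20.57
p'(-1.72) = -17.88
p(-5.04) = 173.38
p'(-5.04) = -85.20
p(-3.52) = 75.29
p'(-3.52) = -46.17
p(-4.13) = 107.61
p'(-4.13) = -60.17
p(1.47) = -16.41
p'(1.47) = -15.48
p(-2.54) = 39.25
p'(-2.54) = -28.35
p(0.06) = -0.54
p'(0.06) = -9.01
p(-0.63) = 5.92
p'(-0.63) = -10.19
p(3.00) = -54.00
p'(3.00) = -36.00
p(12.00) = -1836.00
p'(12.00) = -441.00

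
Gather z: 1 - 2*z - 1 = -2*z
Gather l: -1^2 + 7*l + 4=7*l + 3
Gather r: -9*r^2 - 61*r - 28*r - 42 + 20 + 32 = -9*r^2 - 89*r + 10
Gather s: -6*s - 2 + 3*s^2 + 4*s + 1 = 3*s^2 - 2*s - 1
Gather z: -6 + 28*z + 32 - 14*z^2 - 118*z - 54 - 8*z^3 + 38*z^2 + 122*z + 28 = -8*z^3 + 24*z^2 + 32*z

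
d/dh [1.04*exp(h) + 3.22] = 1.04*exp(h)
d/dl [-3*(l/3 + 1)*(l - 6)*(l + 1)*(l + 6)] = -4*l^3 - 12*l^2 + 66*l + 144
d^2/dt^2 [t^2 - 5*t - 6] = 2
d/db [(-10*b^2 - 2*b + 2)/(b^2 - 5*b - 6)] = 2*(26*b^2 + 58*b + 11)/(b^4 - 10*b^3 + 13*b^2 + 60*b + 36)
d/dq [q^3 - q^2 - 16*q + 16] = 3*q^2 - 2*q - 16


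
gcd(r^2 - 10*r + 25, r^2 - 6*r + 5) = r - 5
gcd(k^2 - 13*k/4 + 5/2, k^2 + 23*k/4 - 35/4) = k - 5/4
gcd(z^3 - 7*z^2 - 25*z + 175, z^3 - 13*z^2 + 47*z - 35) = z^2 - 12*z + 35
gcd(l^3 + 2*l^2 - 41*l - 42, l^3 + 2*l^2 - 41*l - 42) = l^3 + 2*l^2 - 41*l - 42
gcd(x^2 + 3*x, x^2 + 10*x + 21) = x + 3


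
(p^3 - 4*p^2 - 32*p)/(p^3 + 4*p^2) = (p - 8)/p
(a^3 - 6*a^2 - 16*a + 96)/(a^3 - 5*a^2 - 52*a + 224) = (a^2 - 2*a - 24)/(a^2 - a - 56)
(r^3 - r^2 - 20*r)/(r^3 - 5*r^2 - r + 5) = r*(r + 4)/(r^2 - 1)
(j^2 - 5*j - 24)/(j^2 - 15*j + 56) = (j + 3)/(j - 7)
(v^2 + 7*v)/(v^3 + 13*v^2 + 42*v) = 1/(v + 6)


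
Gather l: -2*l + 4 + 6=10 - 2*l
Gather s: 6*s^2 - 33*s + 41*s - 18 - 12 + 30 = 6*s^2 + 8*s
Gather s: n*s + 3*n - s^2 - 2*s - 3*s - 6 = 3*n - s^2 + s*(n - 5) - 6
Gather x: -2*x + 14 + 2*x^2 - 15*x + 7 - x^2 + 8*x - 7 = x^2 - 9*x + 14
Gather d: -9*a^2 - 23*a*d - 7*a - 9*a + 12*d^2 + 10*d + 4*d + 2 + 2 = -9*a^2 - 16*a + 12*d^2 + d*(14 - 23*a) + 4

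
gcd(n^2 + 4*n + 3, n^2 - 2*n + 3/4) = 1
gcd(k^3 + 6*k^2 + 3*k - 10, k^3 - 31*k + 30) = k - 1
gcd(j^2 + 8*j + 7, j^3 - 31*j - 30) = j + 1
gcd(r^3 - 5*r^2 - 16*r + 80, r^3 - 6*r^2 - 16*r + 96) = r^2 - 16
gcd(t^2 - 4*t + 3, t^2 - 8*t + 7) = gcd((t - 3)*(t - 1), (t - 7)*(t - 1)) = t - 1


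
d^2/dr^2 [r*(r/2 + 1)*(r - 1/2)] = 3*r + 3/2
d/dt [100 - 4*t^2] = -8*t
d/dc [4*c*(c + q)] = 8*c + 4*q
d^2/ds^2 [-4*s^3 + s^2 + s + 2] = 2 - 24*s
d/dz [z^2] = 2*z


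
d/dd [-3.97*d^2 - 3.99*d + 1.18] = -7.94*d - 3.99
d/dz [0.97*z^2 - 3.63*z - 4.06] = 1.94*z - 3.63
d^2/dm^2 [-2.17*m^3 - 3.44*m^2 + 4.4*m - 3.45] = -13.02*m - 6.88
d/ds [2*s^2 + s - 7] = 4*s + 1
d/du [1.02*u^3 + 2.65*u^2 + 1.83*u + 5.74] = 3.06*u^2 + 5.3*u + 1.83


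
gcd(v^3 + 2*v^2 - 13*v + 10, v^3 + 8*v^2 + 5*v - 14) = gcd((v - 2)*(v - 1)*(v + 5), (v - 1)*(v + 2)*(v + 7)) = v - 1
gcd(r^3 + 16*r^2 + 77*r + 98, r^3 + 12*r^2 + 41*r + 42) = r^2 + 9*r + 14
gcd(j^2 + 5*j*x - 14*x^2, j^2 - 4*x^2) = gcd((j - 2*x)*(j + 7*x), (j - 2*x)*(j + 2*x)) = -j + 2*x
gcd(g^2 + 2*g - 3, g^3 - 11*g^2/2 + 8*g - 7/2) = g - 1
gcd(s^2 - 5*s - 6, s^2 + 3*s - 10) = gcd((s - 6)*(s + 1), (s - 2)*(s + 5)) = 1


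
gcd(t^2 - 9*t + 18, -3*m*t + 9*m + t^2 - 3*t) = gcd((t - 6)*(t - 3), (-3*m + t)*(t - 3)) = t - 3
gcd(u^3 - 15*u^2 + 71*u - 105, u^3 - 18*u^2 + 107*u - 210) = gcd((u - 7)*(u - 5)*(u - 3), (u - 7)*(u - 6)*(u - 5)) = u^2 - 12*u + 35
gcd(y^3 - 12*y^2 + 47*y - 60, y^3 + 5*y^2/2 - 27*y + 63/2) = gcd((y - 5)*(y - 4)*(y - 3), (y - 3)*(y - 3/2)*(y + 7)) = y - 3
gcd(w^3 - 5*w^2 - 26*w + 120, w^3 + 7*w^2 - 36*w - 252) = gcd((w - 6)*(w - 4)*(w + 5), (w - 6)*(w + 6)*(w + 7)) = w - 6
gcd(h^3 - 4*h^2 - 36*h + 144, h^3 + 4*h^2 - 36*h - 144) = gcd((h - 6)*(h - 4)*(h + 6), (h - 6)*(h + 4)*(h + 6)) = h^2 - 36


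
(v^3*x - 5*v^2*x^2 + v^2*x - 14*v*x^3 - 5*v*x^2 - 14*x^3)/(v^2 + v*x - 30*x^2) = x*(v^3 - 5*v^2*x + v^2 - 14*v*x^2 - 5*v*x - 14*x^2)/(v^2 + v*x - 30*x^2)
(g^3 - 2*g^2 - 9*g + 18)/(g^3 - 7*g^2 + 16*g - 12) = (g + 3)/(g - 2)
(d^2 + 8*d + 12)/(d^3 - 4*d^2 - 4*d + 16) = (d + 6)/(d^2 - 6*d + 8)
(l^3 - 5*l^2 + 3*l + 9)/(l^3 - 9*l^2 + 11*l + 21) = (l - 3)/(l - 7)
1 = 1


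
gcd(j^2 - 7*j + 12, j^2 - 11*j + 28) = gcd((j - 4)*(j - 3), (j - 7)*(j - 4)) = j - 4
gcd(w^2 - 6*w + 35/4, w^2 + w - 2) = 1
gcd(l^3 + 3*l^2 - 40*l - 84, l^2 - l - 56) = l + 7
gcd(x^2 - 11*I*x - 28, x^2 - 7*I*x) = x - 7*I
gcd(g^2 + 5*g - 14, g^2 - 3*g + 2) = g - 2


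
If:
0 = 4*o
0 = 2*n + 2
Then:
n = -1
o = 0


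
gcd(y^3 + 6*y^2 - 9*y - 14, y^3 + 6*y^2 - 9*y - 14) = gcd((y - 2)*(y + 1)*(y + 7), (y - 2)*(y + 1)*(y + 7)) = y^3 + 6*y^2 - 9*y - 14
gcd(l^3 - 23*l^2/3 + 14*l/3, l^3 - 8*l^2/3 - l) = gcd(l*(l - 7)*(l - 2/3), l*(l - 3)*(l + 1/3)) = l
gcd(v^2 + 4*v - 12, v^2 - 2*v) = v - 2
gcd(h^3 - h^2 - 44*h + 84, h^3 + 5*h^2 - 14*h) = h^2 + 5*h - 14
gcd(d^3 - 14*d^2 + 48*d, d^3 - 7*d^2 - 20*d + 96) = d - 8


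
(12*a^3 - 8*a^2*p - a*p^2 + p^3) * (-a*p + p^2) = -12*a^4*p + 20*a^3*p^2 - 7*a^2*p^3 - 2*a*p^4 + p^5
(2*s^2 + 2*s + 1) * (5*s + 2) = 10*s^3 + 14*s^2 + 9*s + 2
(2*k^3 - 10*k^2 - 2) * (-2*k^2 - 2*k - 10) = -4*k^5 + 16*k^4 + 104*k^2 + 4*k + 20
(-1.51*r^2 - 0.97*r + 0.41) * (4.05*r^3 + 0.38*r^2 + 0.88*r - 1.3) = -6.1155*r^5 - 4.5023*r^4 - 0.0369000000000002*r^3 + 1.2652*r^2 + 1.6218*r - 0.533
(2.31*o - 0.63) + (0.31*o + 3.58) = 2.62*o + 2.95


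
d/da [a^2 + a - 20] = 2*a + 1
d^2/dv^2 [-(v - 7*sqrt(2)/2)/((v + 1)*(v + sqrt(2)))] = ((-2*v + 7*sqrt(2))*(v + 1)^2 + (-2*v + 7*sqrt(2))*(v + 1)*(v + sqrt(2)) + (-2*v + 7*sqrt(2))*(v + sqrt(2))^2 + 2*(v + 1)^2*(v + sqrt(2)) + 2*(v + 1)*(v + sqrt(2))^2)/((v + 1)^3*(v + sqrt(2))^3)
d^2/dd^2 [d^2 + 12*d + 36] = 2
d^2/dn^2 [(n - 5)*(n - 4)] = 2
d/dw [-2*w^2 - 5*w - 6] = -4*w - 5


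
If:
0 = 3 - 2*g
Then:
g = 3/2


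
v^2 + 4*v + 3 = (v + 1)*(v + 3)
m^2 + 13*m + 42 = (m + 6)*(m + 7)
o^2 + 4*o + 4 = (o + 2)^2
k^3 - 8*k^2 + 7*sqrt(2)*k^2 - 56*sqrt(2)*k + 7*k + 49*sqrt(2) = (k - 7)*(k - 1)*(k + 7*sqrt(2))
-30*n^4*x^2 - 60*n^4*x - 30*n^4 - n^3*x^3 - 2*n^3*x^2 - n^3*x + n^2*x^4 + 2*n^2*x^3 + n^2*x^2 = (-6*n + x)*(5*n + x)*(n*x + n)^2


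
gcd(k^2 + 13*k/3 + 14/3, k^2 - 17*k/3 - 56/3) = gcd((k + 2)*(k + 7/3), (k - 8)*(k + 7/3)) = k + 7/3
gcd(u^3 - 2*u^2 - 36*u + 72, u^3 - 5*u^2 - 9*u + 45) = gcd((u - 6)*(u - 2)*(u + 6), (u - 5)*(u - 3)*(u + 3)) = 1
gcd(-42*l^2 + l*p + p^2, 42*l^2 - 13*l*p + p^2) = -6*l + p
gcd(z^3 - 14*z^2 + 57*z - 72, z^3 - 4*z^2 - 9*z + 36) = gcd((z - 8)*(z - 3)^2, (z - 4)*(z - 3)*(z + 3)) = z - 3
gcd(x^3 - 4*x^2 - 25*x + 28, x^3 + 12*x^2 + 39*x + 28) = x + 4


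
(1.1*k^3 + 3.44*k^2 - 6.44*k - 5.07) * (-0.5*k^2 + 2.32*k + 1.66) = -0.55*k^5 + 0.832*k^4 + 13.0268*k^3 - 6.6954*k^2 - 22.4528*k - 8.4162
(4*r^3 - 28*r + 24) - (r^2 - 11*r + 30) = 4*r^3 - r^2 - 17*r - 6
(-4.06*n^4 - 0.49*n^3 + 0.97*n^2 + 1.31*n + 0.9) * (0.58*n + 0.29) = -2.3548*n^5 - 1.4616*n^4 + 0.4205*n^3 + 1.0411*n^2 + 0.9019*n + 0.261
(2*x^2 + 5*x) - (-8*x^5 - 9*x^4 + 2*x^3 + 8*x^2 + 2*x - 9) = 8*x^5 + 9*x^4 - 2*x^3 - 6*x^2 + 3*x + 9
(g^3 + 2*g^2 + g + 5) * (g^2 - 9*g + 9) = g^5 - 7*g^4 - 8*g^3 + 14*g^2 - 36*g + 45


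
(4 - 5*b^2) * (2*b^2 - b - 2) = -10*b^4 + 5*b^3 + 18*b^2 - 4*b - 8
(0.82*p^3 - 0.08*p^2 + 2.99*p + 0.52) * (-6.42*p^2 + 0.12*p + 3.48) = -5.2644*p^5 + 0.612*p^4 - 16.3518*p^3 - 3.258*p^2 + 10.4676*p + 1.8096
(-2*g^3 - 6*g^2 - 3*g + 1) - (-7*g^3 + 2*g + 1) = 5*g^3 - 6*g^2 - 5*g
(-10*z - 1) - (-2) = 1 - 10*z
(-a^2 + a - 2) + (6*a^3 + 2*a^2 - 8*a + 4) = 6*a^3 + a^2 - 7*a + 2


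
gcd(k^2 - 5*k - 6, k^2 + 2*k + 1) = k + 1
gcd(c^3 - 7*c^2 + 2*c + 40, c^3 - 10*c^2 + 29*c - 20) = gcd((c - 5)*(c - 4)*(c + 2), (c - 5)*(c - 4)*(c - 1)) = c^2 - 9*c + 20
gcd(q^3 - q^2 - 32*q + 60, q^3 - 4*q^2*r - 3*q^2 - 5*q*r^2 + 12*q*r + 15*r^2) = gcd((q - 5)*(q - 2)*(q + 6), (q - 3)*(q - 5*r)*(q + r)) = 1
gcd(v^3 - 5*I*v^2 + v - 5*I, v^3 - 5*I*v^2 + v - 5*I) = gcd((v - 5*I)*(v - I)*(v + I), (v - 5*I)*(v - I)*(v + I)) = v^3 - 5*I*v^2 + v - 5*I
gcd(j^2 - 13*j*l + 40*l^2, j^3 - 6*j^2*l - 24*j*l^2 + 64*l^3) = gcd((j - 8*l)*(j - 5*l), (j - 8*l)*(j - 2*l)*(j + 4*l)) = j - 8*l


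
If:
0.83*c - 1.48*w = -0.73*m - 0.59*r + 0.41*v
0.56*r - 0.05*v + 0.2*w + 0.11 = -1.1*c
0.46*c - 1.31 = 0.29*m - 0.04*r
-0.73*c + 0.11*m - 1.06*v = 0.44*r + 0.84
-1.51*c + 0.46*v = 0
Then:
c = -0.46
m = -5.08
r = 1.24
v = -1.51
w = -1.85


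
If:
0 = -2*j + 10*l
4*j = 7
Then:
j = 7/4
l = 7/20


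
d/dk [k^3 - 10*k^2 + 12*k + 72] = 3*k^2 - 20*k + 12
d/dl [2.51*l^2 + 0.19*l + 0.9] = 5.02*l + 0.19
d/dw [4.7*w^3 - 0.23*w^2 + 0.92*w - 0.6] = 14.1*w^2 - 0.46*w + 0.92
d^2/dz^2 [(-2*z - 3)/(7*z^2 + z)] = 2*(-98*z^3 - 441*z^2 - 63*z - 3)/(z^3*(343*z^3 + 147*z^2 + 21*z + 1))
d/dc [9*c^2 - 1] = 18*c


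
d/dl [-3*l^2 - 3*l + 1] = -6*l - 3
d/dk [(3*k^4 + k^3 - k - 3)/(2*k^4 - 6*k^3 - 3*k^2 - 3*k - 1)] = 2*(-10*k^6 - 9*k^5 - 12*k^4 - 3*k^3 - 30*k^2 - 9*k - 4)/(4*k^8 - 24*k^7 + 24*k^6 + 24*k^5 + 41*k^4 + 30*k^3 + 15*k^2 + 6*k + 1)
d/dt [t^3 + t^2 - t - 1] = 3*t^2 + 2*t - 1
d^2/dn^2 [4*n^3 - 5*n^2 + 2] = 24*n - 10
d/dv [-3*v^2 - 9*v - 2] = -6*v - 9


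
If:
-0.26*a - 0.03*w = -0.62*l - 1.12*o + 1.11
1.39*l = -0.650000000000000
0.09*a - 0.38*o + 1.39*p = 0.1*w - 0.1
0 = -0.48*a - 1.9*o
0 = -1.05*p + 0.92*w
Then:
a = -2.60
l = -0.47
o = 0.66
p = 0.30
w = 0.34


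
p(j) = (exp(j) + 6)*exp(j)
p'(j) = (exp(j) + 6)*exp(j) + exp(2*j) = 2*(exp(j) + 3)*exp(j)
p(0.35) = 10.53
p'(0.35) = 12.54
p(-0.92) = 2.55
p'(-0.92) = 2.71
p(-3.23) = 0.24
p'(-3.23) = 0.24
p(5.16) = 31378.24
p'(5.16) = 61711.50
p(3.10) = 625.94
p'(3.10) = 1118.69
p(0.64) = 14.98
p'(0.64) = 18.57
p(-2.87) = 0.34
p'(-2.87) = 0.35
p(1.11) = 27.41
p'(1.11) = 36.62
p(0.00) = 7.00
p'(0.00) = 8.00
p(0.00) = 7.00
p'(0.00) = 8.00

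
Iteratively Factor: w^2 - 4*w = (w)*(w - 4)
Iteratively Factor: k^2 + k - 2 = (k + 2)*(k - 1)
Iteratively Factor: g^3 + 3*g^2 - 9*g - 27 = (g + 3)*(g^2 - 9) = (g - 3)*(g + 3)*(g + 3)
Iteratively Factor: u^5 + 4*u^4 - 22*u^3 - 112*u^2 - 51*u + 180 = (u + 3)*(u^4 + u^3 - 25*u^2 - 37*u + 60) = (u + 3)*(u + 4)*(u^3 - 3*u^2 - 13*u + 15) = (u - 1)*(u + 3)*(u + 4)*(u^2 - 2*u - 15) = (u - 5)*(u - 1)*(u + 3)*(u + 4)*(u + 3)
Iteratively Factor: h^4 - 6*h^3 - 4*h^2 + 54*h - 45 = (h - 5)*(h^3 - h^2 - 9*h + 9) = (h - 5)*(h - 3)*(h^2 + 2*h - 3) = (h - 5)*(h - 3)*(h - 1)*(h + 3)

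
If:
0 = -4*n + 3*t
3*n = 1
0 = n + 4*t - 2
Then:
No Solution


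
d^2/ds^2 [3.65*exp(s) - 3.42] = 3.65*exp(s)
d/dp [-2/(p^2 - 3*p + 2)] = 2*(2*p - 3)/(p^2 - 3*p + 2)^2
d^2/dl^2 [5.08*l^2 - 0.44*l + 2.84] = 10.1600000000000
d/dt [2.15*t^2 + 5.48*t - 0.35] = 4.3*t + 5.48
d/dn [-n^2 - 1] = -2*n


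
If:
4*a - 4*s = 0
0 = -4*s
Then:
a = 0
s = 0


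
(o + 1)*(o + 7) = o^2 + 8*o + 7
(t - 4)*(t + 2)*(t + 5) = t^3 + 3*t^2 - 18*t - 40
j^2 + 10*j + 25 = (j + 5)^2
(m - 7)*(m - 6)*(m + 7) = m^3 - 6*m^2 - 49*m + 294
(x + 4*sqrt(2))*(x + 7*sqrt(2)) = x^2 + 11*sqrt(2)*x + 56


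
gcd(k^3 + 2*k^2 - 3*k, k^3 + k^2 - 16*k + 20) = 1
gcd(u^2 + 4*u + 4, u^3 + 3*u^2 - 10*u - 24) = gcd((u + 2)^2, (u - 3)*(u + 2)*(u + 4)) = u + 2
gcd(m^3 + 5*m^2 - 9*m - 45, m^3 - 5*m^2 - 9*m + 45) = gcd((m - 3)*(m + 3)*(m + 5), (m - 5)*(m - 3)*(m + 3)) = m^2 - 9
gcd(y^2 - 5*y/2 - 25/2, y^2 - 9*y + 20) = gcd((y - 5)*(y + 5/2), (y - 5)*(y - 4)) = y - 5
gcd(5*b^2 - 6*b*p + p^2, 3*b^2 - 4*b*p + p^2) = -b + p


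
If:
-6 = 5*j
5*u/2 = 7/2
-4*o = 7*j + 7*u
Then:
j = -6/5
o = -7/20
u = 7/5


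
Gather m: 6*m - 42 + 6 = 6*m - 36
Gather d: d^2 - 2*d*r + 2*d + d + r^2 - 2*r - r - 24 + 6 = d^2 + d*(3 - 2*r) + r^2 - 3*r - 18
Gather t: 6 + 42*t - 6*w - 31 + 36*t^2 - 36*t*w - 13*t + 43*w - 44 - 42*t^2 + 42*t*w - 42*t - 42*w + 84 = -6*t^2 + t*(6*w - 13) - 5*w + 15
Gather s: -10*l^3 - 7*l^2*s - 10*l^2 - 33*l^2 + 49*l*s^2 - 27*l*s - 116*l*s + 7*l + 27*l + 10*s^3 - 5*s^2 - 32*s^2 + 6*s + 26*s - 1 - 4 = -10*l^3 - 43*l^2 + 34*l + 10*s^3 + s^2*(49*l - 37) + s*(-7*l^2 - 143*l + 32) - 5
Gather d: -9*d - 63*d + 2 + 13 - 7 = 8 - 72*d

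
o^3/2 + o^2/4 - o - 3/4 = (o/2 + 1/2)*(o - 3/2)*(o + 1)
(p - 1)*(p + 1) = p^2 - 1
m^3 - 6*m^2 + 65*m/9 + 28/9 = (m - 4)*(m - 7/3)*(m + 1/3)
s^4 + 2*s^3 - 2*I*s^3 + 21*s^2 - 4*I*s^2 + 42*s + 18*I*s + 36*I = (s + 2)*(s - 6*I)*(s + I)*(s + 3*I)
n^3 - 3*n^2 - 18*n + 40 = (n - 5)*(n - 2)*(n + 4)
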